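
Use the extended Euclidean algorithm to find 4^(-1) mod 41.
Extended GCD: 4(-10) + 41(1) = 1. So 4^(-1) ≡ 31 ≡ 31 (mod 41). Verify: 4 × 31 = 124 ≡ 1 (mod 41)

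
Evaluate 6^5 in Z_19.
5 = 4 + 1 (binary 101). Repeated squaring mod 19: 6^1 ≡ 6; 6^2 ≡ 6² = 36 ≡ 17; 6^4 ≡ 17² = 289 ≡ 4. Multiply: 6^5 = 6^4 × 6^1 ≡ 4 × 6 (mod 19): 4 × 6 = 24 ≡ 5. So 6^5 ≡ 5 (mod 19).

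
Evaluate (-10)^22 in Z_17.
Using Fermat: (-10)^{16} ≡ 1 (mod 17). 22 ≡ 6 (mod 16). So (-10)^{22} ≡ (-10)^{6} ≡ 9 (mod 17)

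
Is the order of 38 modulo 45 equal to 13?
No, the actual order is 12, not 13.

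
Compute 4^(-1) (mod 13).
4^(-1) ≡ 10 (mod 13). Verification: 4 × 10 = 40 ≡ 1 (mod 13)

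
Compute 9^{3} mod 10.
9

Using successive squaring:
Binary expansion of 3: 11
Powers of 9 mod 10 (each is the square of the previous):
  9^1 ≡ 9 (mod 10)
  9^2 ≡ 9² = 81 ≡ 1 (mod 10)
3 = 2 + 1, so 9^3 = 9^2 × 9^1 ≡ 1 × 9 (mod 10)
Multiplying step by step:
  1 × 9 = 9 ≡ 9 (mod 10)
Result: 9^3 ≡ 9 (mod 10)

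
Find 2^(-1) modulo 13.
7

Using Extended Euclidean Algorithm:
gcd(2, 13) = 1
Bezout coefficients: 2 × -6 + 13 × 1 = 1
So 2 × -6 ≡ 1 (mod 13)
The inverse is -6 mod 13 = 7
Verification: 2 × 7 = 14 = 1 × 13 + 1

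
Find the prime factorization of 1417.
13 × 109

Divide by primes starting from smallest:
1417 ÷ 13 = 109
109 ÷ 109 = 1

1417 = 13 × 109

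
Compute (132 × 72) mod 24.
0

(132 × 72) = 9504
9504 mod 24 = 0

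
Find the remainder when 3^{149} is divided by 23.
By Fermat: 3^{22} ≡ 1 (mod 23). 149 = 6×22 + 17. So 3^{149} ≡ 3^{17} ≡ 16 (mod 23)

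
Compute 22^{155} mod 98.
22

Using successive squaring:
Binary expansion of 155: 10011011
Powers of 22 mod 98 (each is the square of the previous):
  22^1 ≡ 22 (mod 98)
  22^2 ≡ 22² = 484 ≡ 92 (mod 98)
  22^4 ≡ 92² = 8464 ≡ 36 (mod 98)
  22^8 ≡ 36² = 1296 ≡ 22 (mod 98)
  22^16 ≡ 22² = 484 ≡ 92 (mod 98)
  22^32 ≡ 92² = 8464 ≡ 36 (mod 98)
  22^64 ≡ 36² = 1296 ≡ 22 (mod 98)
  22^128 ≡ 22² = 484 ≡ 92 (mod 98)
155 = 128 + 16 + 8 + 2 + 1, so 22^155 = 22^128 × 22^16 × 22^8 × 22^2 × 22^1 ≡ 92 × 92 × 22 × 92 × 22 (mod 98)
Multiplying step by step:
  92 × 92 = 8464 ≡ 36 (mod 98)
  36 × 22 = 792 ≡ 8 (mod 98)
  8 × 92 = 736 ≡ 50 (mod 98)
  50 × 22 = 1100 ≡ 22 (mod 98)
Result: 22^155 ≡ 22 (mod 98)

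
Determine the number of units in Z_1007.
936

Prime factorization: 1007 = 19 × 53
Using the formula φ(n) = n × Π(1 - 1/p) for each prime factor p:
φ(1007) = 1007 × (1 - 1/19) × (1 - 1/53)
φ(1007) = 936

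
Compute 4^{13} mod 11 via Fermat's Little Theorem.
9

By Fermat's Little Theorem, a^(p-1) ≡ 1 (mod p) for prime p and gcd(a, p) = 1
Here p = 11, so 4^10 ≡ 1 (mod 11)
We can reduce the exponent: 13 mod 10 = 3
So 4^13 ≡ 4^3 (mod 11)
Computing: 4^3 mod 11 = 9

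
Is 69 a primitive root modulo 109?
p - 1 = 108 has prime divisors 2, 3. Check 69^(108/q) mod 109 for each: 69^(108/2) = 69^54 ≡ 108, 69^(108/3) = 69^36 ≡ 63 (mod 109). None of these is 1, so 69 has order 108 = φ(109), so it is a primitive root mod 109.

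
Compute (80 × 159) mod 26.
6

(80 × 159) = 12720
12720 mod 26 = 6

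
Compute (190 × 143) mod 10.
0

(190 × 143) = 27170
27170 mod 10 = 0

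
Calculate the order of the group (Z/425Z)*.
320

Prime factorization: 425 = 5^2 × 17
Using the formula φ(n) = n × Π(1 - 1/p) for each prime factor p:
φ(425) = 425 × (1 - 1/5) × (1 - 1/17)
φ(425) = 320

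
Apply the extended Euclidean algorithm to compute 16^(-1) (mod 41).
Extended GCD: 16(18) + 41(-7) = 1. So 16^(-1) ≡ 18 ≡ 18 (mod 41). Verify: 16 × 18 = 288 ≡ 1 (mod 41)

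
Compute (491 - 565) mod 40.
6

(491 - 565) = -74
-74 mod 40 = 6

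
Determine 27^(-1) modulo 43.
27^(-1) ≡ 8 (mod 43). Verification: 27 × 8 = 216 ≡ 1 (mod 43)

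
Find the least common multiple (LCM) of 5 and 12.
60

First find GCD(5, 12) using the Euclidean algorithm:
5 = 0 × 12 + 5
12 = 2 × 5 + 2
5 = 2 × 2 + 1
2 = 2 × 1 + 0
GCD(5, 12) = 1

LCM formula: LCM(a, b) = (a × b) / GCD(a, b)
LCM(5, 12) = (5 × 12) / 1
LCM(5, 12) = 60 / 1
LCM(5, 12) = 60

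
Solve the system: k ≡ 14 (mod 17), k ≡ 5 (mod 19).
M = 17 × 19 = 323. M₁ = 19, y₁ ≡ 9 (mod 17). M₂ = 17, y₂ ≡ 9 (mod 19). k = 14×19×9 + 5×17×9 ≡ 252 (mod 323)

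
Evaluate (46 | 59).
(46/59) = 46^{29} mod 59 = 1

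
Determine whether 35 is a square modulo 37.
By Euler's criterion: 35^{18} ≡ 36 (mod 37). Since this equals -1 (≡ 36), 35 is not a QR.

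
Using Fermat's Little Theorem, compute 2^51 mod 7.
By Fermat: 2^{6} ≡ 1 (mod 7). 51 = 8×6 + 3. So 2^{51} ≡ 2^{3} ≡ 1 (mod 7)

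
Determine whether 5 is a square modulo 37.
By Euler's criterion: 5^{18} ≡ 36 (mod 37). Since this equals -1 (≡ 36), 5 is not a QR.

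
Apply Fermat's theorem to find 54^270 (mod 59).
By Fermat: 54^{58} ≡ 1 (mod 59). 270 = 4×58 + 38. So 54^{270} ≡ 54^{38} ≡ 48 (mod 59)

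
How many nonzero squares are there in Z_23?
For prime 23, there are (p-1)/2 = (23-1)/2 = 11 quadratic residues (excluding 0).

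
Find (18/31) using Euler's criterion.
(18/31) = 18^{15} mod 31 = 1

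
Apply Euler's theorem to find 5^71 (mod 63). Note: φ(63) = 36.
By Euler: 5^{36} ≡ 1 (mod 63) since gcd(5, 63) = 1. 71 = 1×36 + 35. So 5^{71} ≡ 5^{35} ≡ 38 (mod 63)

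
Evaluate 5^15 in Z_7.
Using Fermat: 5^{6} ≡ 1 (mod 7). 15 ≡ 3 (mod 6). So 5^{15} ≡ 5^{3} ≡ 6 (mod 7)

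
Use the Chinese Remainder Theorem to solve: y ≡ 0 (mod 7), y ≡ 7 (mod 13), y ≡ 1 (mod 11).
826

Using the Chinese Remainder Theorem:
M = product of moduli = 1001
For equation 1: M_1 = 143, 143 ≡ 3 (mod 7), inverse of 143 mod 7 is 5 (check: 3 × 5 = 15 ≡ 1 (mod 7))
For equation 2: M_2 = 77, 77 ≡ 12 (mod 13), inverse of 77 mod 13 is 12 (check: 12 × 12 = 144 ≡ 1 (mod 13))
For equation 3: M_3 = 91, 91 ≡ 3 (mod 11), inverse of 91 mod 11 is 4 (check: 3 × 4 = 12 ≡ 1 (mod 11))
Combine: y ≡ Σ r_i×M_i×(M_i⁻¹ mod m_i) = 0×143×5 + 7×77×12 + 1×91×4 = 0 + 6468 + 364 = 6832
6832 mod 1001 = 826
y ≡ 826 (mod 1001)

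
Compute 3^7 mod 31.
7 = 4 + 2 + 1 (binary 111). Repeated squaring mod 31: 3^1 ≡ 3; 3^2 ≡ 3² = 9 ≡ 9; 3^4 ≡ 9² = 81 ≡ 19. Multiply: 3^7 = 3^4 × 3^2 × 3^1 ≡ 19 × 9 × 3 (mod 31): 19 × 9 = 171 ≡ 16; 16 × 3 = 48 ≡ 17. So 3^7 ≡ 17 (mod 31).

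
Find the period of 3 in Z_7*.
Powers of 3 mod 7: 3^1≡3, 3^2≡2, 3^3≡6, 3^4≡4, 3^5≡5, 3^6≡1. Order = 6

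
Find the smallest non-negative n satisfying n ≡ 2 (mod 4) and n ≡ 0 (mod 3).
M = 4 × 3 = 12. M₁ = 3, y₁ ≡ 3 (mod 4). M₂ = 4, y₂ ≡ 1 (mod 3). n = 2×3×3 + 0×4×1 ≡ 6 (mod 12)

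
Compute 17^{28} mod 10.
1

Using successive squaring:
Binary expansion of 28: 11100
Powers of 17 mod 10 (each is the square of the previous):
  17^1 ≡ 7 (mod 10)
  17^2 ≡ 7² = 49 ≡ 9 (mod 10)
  17^4 ≡ 9² = 81 ≡ 1 (mod 10)
  17^8 ≡ 1² = 1 ≡ 1 (mod 10)
  17^16 ≡ 1² = 1 ≡ 1 (mod 10)
28 = 16 + 8 + 4, so 17^28 = 17^16 × 17^8 × 17^4 ≡ 1 × 1 × 1 (mod 10)
Multiplying step by step:
  1 × 1 = 1 ≡ 1 (mod 10)
  1 × 1 = 1 ≡ 1 (mod 10)
Result: 17^28 ≡ 1 (mod 10)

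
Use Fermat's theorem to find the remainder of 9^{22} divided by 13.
9

By Fermat's Little Theorem, a^(p-1) ≡ 1 (mod p) for prime p and gcd(a, p) = 1
Here p = 13, so 9^12 ≡ 1 (mod 13)
We can reduce the exponent: 22 mod 12 = 10
So 9^22 ≡ 9^10 (mod 13)
Computing: 9^10 mod 13 = 9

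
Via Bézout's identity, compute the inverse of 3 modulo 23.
Extended GCD: 3(8) + 23(-1) = 1. So 3^(-1) ≡ 8 ≡ 8 (mod 23). Verify: 3 × 8 = 24 ≡ 1 (mod 23)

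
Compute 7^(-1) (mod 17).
7^(-1) ≡ 5 (mod 17). Verification: 7 × 5 = 35 ≡ 1 (mod 17)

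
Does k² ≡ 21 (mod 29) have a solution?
By Euler's criterion: 21^{14} ≡ 28 (mod 29). Since this equals -1 (≡ 28), 21 is not a QR.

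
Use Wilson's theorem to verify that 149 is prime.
(148)! mod 149 = 148. Since this equals -1 (mod 149), Wilson confirms 149 is prime.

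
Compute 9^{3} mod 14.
1

Using successive squaring:
Binary expansion of 3: 11
Powers of 9 mod 14 (each is the square of the previous):
  9^1 ≡ 9 (mod 14)
  9^2 ≡ 9² = 81 ≡ 11 (mod 14)
3 = 2 + 1, so 9^3 = 9^2 × 9^1 ≡ 11 × 9 (mod 14)
Multiplying step by step:
  11 × 9 = 99 ≡ 1 (mod 14)
Result: 9^3 ≡ 1 (mod 14)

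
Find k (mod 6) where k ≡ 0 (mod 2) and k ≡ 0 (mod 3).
M = 2 × 3 = 6. M₁ = 3, y₁ ≡ 1 (mod 2). M₂ = 2, y₂ ≡ 2 (mod 3). k = 0×3×1 + 0×2×2 ≡ 0 (mod 6)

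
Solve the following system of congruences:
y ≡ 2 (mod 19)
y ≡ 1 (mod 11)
78

Using the Chinese Remainder Theorem:
M = product of moduli = 209
For equation 1: M_1 = 11, 11 ≡ 11 (mod 19), inverse of 11 mod 19 is 7 (check: 11 × 7 = 77 ≡ 1 (mod 19))
For equation 2: M_2 = 19, 19 ≡ 8 (mod 11), inverse of 19 mod 11 is 7 (check: 8 × 7 = 56 ≡ 1 (mod 11))
Combine: y ≡ Σ r_i×M_i×(M_i⁻¹ mod m_i) = 2×11×7 + 1×19×7 = 154 + 133 = 287
287 mod 209 = 78
y ≡ 78 (mod 209)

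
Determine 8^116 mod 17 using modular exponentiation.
Using Fermat: 8^{16} ≡ 1 (mod 17). 116 ≡ 4 (mod 16). So 8^{116} ≡ 8^{4} ≡ 16 (mod 17)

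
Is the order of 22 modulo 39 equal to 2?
No, the actual order is 3, not 2.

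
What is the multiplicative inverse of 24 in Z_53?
42

Using Extended Euclidean Algorithm:
gcd(24, 53) = 1
Bezout coefficients: 24 × -11 + 53 × 5 = 1
So 24 × -11 ≡ 1 (mod 53)
The inverse is -11 mod 53 = 42
Verification: 24 × 42 = 1008 = 19 × 53 + 1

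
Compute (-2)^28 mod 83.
Using repeated squaring. (-2) ≡ 81 (mod 83). 28 = 16 + 8 + 4 (binary 11100). Repeated squaring mod 83: 81^1 ≡ 81; 81^2 ≡ 81² = 6561 ≡ 4; 81^4 ≡ 4² = 16 ≡ 16; 81^8 ≡ 16² = 256 ≡ 7; 81^16 ≡ 7² = 49 ≡ 49. Multiply: (-2)^28 ≡ 81^16 × 81^8 × 81^4 ≡ 49 × 7 × 16 (mod 83): 49 × 7 = 343 ≡ 11; 11 × 16 = 176 ≡ 10. So (-2)^28 ≡ 10 (mod 83).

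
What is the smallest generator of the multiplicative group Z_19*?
p - 1 = 18 has prime divisors 2, 3. h is a primitive root mod 19 iff h^(18/q) ≢ 1 (mod 19) for each such q.
h = 2: 2^9 ≡ 18, 2^6 ≡ 7 (mod 19); none is 1, so 2 has order 18 and is a primitive root.
The smallest primitive root mod 19 is g = 2.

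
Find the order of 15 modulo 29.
Powers of 15 mod 29: 15^1≡15, 15^2≡22, 15^3≡11, 15^4≡20, 15^5≡10, 15^6≡5, 15^7≡17, 15^8≡23, 15^9≡26, 15^10≡13, 15^11≡21, 15^12≡25, 15^13≡27, 15^14≡28, 15^15≡14, 15^16≡7, 15^17≡18, 15^18≡9, 15^19≡19, 15^20≡24, 15^21≡12, 15^22≡6, 15^23≡3, 15^24≡16, 15^25≡8, 15^26≡4, 15^27≡2, 15^28≡1. Order = 28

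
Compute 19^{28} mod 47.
2

Using successive squaring:
Binary expansion of 28: 11100
Powers of 19 mod 47 (each is the square of the previous):
  19^1 ≡ 19 (mod 47)
  19^2 ≡ 19² = 361 ≡ 32 (mod 47)
  19^4 ≡ 32² = 1024 ≡ 37 (mod 47)
  19^8 ≡ 37² = 1369 ≡ 6 (mod 47)
  19^16 ≡ 6² = 36 ≡ 36 (mod 47)
28 = 16 + 8 + 4, so 19^28 = 19^16 × 19^8 × 19^4 ≡ 36 × 6 × 37 (mod 47)
Multiplying step by step:
  36 × 6 = 216 ≡ 28 (mod 47)
  28 × 37 = 1036 ≡ 2 (mod 47)
Result: 19^28 ≡ 2 (mod 47)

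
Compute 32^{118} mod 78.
4

Using successive squaring:
Binary expansion of 118: 1110110
Powers of 32 mod 78 (each is the square of the previous):
  32^1 ≡ 32 (mod 78)
  32^2 ≡ 32² = 1024 ≡ 10 (mod 78)
  32^4 ≡ 10² = 100 ≡ 22 (mod 78)
  32^8 ≡ 22² = 484 ≡ 16 (mod 78)
  32^16 ≡ 16² = 256 ≡ 22 (mod 78)
  32^32 ≡ 22² = 484 ≡ 16 (mod 78)
  32^64 ≡ 16² = 256 ≡ 22 (mod 78)
118 = 64 + 32 + 16 + 4 + 2, so 32^118 = 32^64 × 32^32 × 32^16 × 32^4 × 32^2 ≡ 22 × 16 × 22 × 22 × 10 (mod 78)
Multiplying step by step:
  22 × 16 = 352 ≡ 40 (mod 78)
  40 × 22 = 880 ≡ 22 (mod 78)
  22 × 22 = 484 ≡ 16 (mod 78)
  16 × 10 = 160 ≡ 4 (mod 78)
Result: 32^118 ≡ 4 (mod 78)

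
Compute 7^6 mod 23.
6 = 4 + 2 (binary 110). Repeated squaring mod 23: 7^1 ≡ 7; 7^2 ≡ 7² = 49 ≡ 3; 7^4 ≡ 3² = 9 ≡ 9. Multiply: 7^6 = 7^4 × 7^2 ≡ 9 × 3 (mod 23): 9 × 3 = 27 ≡ 4. So 7^6 ≡ 4 (mod 23).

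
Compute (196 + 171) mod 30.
7

(196 + 171) = 367
367 mod 30 = 7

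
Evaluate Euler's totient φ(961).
930

Prime factorization: 961 = 31^2
Using the formula φ(n) = n × Π(1 - 1/p) for each prime factor p:
φ(961) = 961 × (1 - 1/31)
φ(961) = 930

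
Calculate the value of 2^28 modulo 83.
Using repeated squaring. 28 = 16 + 8 + 4 (binary 11100). Repeated squaring mod 83: 2^1 ≡ 2; 2^2 ≡ 2² = 4 ≡ 4; 2^4 ≡ 4² = 16 ≡ 16; 2^8 ≡ 16² = 256 ≡ 7; 2^16 ≡ 7² = 49 ≡ 49. Multiply: 2^28 = 2^16 × 2^8 × 2^4 ≡ 49 × 7 × 16 (mod 83): 49 × 7 = 343 ≡ 11; 11 × 16 = 176 ≡ 10. So 2^28 ≡ 10 (mod 83).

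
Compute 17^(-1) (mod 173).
17^(-1) ≡ 112 (mod 173). Verification: 17 × 112 = 1904 ≡ 1 (mod 173)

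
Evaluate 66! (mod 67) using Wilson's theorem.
By Wilson's theorem, (66)! ≡ -1 ≡ 66 (mod 67)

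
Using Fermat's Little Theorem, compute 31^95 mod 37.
By Fermat: 31^{36} ≡ 1 (mod 37). 95 = 2×36 + 23. So 31^{95} ≡ 31^{23} ≡ 6 (mod 37)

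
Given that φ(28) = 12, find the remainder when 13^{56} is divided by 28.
By Euler: 13^{12} ≡ 1 (mod 28) since gcd(13, 28) = 1. 56 = 4×12 + 8. So 13^{56} ≡ 13^{8} ≡ 1 (mod 28)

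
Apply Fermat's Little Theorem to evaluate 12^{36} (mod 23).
3

By Fermat's Little Theorem, a^(p-1) ≡ 1 (mod p) for prime p and gcd(a, p) = 1
Here p = 23, so 12^22 ≡ 1 (mod 23)
We can reduce the exponent: 36 mod 22 = 14
So 12^36 ≡ 12^14 (mod 23)
Computing: 12^14 mod 23 = 3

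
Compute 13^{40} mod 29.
23

Using successive squaring:
Binary expansion of 40: 101000
Powers of 13 mod 29 (each is the square of the previous):
  13^1 ≡ 13 (mod 29)
  13^2 ≡ 13² = 169 ≡ 24 (mod 29)
  13^4 ≡ 24² = 576 ≡ 25 (mod 29)
  13^8 ≡ 25² = 625 ≡ 16 (mod 29)
  13^16 ≡ 16² = 256 ≡ 24 (mod 29)
  13^32 ≡ 24² = 576 ≡ 25 (mod 29)
40 = 32 + 8, so 13^40 = 13^32 × 13^8 ≡ 25 × 16 (mod 29)
Multiplying step by step:
  25 × 16 = 400 ≡ 23 (mod 29)
Result: 13^40 ≡ 23 (mod 29)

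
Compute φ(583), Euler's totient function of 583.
520

Prime factorization: 583 = 11 × 53
Using the formula φ(n) = n × Π(1 - 1/p) for each prime factor p:
φ(583) = 583 × (1 - 1/11) × (1 - 1/53)
φ(583) = 520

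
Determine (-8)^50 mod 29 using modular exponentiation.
Using Fermat: (-8)^{28} ≡ 1 (mod 29). 50 ≡ 22 (mod 28). So (-8)^{50} ≡ (-8)^{22} ≡ 9 (mod 29)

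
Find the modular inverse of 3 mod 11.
3^(-1) ≡ 4 (mod 11). Verification: 3 × 4 = 12 ≡ 1 (mod 11)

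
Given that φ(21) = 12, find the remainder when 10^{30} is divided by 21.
By Euler: 10^{12} ≡ 1 (mod 21) since gcd(10, 21) = 1. 30 = 2×12 + 6. So 10^{30} ≡ 10^{6} ≡ 1 (mod 21)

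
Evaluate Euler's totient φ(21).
12

Prime factorization: 21 = 3 × 7
Using the formula φ(n) = n × Π(1 - 1/p) for each prime factor p:
φ(21) = 21 × (1 - 1/3) × (1 - 1/7)
φ(21) = 12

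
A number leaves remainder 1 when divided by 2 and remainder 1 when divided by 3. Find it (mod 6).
M = 2 × 3 = 6. M₁ = 3, y₁ ≡ 1 (mod 2). M₂ = 2, y₂ ≡ 2 (mod 3). r = 1×3×1 + 1×2×2 ≡ 1 (mod 6)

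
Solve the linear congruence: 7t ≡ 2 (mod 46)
20

Since gcd(7, 46) = 1 divides 2, a solution exists.
Multiply both sides by the inverse of 7 mod 46:
  7^(-1) mod 46 = 33
  x ≡ 33 × 2 ≡ 66 ≡ 20 (mod 46)
Verification: 7 × 20 = 140 = 3 × 46 + 2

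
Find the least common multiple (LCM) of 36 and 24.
72

First find GCD(36, 24) using the Euclidean algorithm:
36 = 1 × 24 + 12
24 = 2 × 12 + 0
GCD(36, 24) = 12

LCM formula: LCM(a, b) = (a × b) / GCD(a, b)
LCM(36, 24) = (36 × 24) / 12
LCM(36, 24) = 864 / 12
LCM(36, 24) = 72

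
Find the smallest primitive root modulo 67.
2

A primitive root g modulo p has order p-1 = 66
Prime divisors of 66: [2, 3, 11]
g is a primitive root iff g^(66/q) ≢ 1 (mod 67) for each prime divisor q
Testing small values:
  g = 2: 2^33 ≡ 66, 2^22 ≡ 37, 2^6 ≡ 64 (mod 67) → none is 1, primitive root!
The smallest primitive root is 2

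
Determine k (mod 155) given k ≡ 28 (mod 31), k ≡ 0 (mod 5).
90

Using the Chinese Remainder Theorem:
M = product of moduli = 155
For equation 1: M_1 = 5, 5 ≡ 5 (mod 31), inverse of 5 mod 31 is 25 (check: 5 × 25 = 125 ≡ 1 (mod 31))
For equation 2: M_2 = 31, 31 ≡ 1 (mod 5), inverse of 31 mod 5 is 1 (check: 1 × 1 = 1 ≡ 1 (mod 5))
Combine: k ≡ Σ r_i×M_i×(M_i⁻¹ mod m_i) = 28×5×25 + 0×31×1 = 3500 + 0 = 3500
3500 mod 155 = 90
k ≡ 90 (mod 155)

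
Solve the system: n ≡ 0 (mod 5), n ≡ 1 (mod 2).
M = 5 × 2 = 10. M₁ = 2, y₁ ≡ 3 (mod 5). M₂ = 5, y₂ ≡ 1 (mod 2). n = 0×2×3 + 1×5×1 ≡ 5 (mod 10)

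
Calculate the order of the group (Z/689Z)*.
624

Prime factorization: 689 = 13 × 53
Using the formula φ(n) = n × Π(1 - 1/p) for each prime factor p:
φ(689) = 689 × (1 - 1/13) × (1 - 1/53)
φ(689) = 624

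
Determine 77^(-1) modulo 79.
77^(-1) ≡ 39 (mod 79). Verification: 77 × 39 = 3003 ≡ 1 (mod 79)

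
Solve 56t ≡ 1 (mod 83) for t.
43

Using Extended Euclidean Algorithm:
gcd(56, 83) = 1
Bezout coefficients: 56 × -40 + 83 × 27 = 1
So 56 × -40 ≡ 1 (mod 83)
The inverse is -40 mod 83 = 43
Verification: 56 × 43 = 2408 = 29 × 83 + 1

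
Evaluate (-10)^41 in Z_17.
Using Fermat: (-10)^{16} ≡ 1 (mod 17). 41 ≡ 9 (mod 16). So (-10)^{41} ≡ (-10)^{9} ≡ 10 (mod 17)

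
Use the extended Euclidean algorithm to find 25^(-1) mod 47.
Extended GCD: 25(-15) + 47(8) = 1. So 25^(-1) ≡ 32 ≡ 32 (mod 47). Verify: 25 × 32 = 800 ≡ 1 (mod 47)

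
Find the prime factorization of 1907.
1907

Divide by primes starting from smallest:
1907 ÷ 1907 = 1

1907 = 1907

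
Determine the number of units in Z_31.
30

Prime factorization: 31 = 31
Using the formula φ(n) = n × Π(1 - 1/p) for each prime factor p:
φ(31) = 31 × (1 - 1/31)
φ(31) = 30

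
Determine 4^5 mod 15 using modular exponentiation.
5 = 4 + 1 (binary 101). Repeated squaring mod 15: 4^1 ≡ 4; 4^2 ≡ 4² = 16 ≡ 1; 4^4 ≡ 1² = 1 ≡ 1. Multiply: 4^5 = 4^4 × 4^1 ≡ 1 × 4 (mod 15): 1 × 4 = 4 ≡ 4. So 4^5 ≡ 4 (mod 15).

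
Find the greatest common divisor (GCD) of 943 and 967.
1

Using the Euclidean algorithm:
943 = 0 × 967 + 943
967 = 1 × 943 + 24
943 = 39 × 24 + 7
24 = 3 × 7 + 3
7 = 2 × 3 + 1
3 = 3 × 1 + 0

GCD(943, 967) = 1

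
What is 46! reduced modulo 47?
By Wilson's theorem, (46)! ≡ -1 ≡ 46 (mod 47)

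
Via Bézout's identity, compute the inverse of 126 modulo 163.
Extended GCD: 126(22) + 163(-17) = 1. So 126^(-1) ≡ 22 ≡ 22 (mod 163). Verify: 126 × 22 = 2772 ≡ 1 (mod 163)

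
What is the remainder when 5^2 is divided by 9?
2 = 2 (binary 10). Repeated squaring mod 9: 5^1 ≡ 5; 5^2 ≡ 5² = 25 ≡ 7. So 5^2 ≡ 7 (mod 9).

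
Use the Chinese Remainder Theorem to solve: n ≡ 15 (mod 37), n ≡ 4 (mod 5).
89

Using the Chinese Remainder Theorem:
M = product of moduli = 185
For equation 1: M_1 = 5, 5 ≡ 5 (mod 37), inverse of 5 mod 37 is 15 (check: 5 × 15 = 75 ≡ 1 (mod 37))
For equation 2: M_2 = 37, 37 ≡ 2 (mod 5), inverse of 37 mod 5 is 3 (check: 2 × 3 = 6 ≡ 1 (mod 5))
Combine: n ≡ Σ r_i×M_i×(M_i⁻¹ mod m_i) = 15×5×15 + 4×37×3 = 1125 + 444 = 1569
1569 mod 185 = 89
n ≡ 89 (mod 185)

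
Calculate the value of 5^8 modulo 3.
5 ≡ 2 (mod 3). 8 = 8 (binary 1000). Repeated squaring mod 3: 2^1 ≡ 2; 2^2 ≡ 2² = 4 ≡ 1; 2^4 ≡ 1² = 1 ≡ 1; 2^8 ≡ 1² = 1 ≡ 1. So 5^8 ≡ 1 (mod 3).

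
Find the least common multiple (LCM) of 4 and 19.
76

First find GCD(4, 19) using the Euclidean algorithm:
4 = 0 × 19 + 4
19 = 4 × 4 + 3
4 = 1 × 3 + 1
3 = 3 × 1 + 0
GCD(4, 19) = 1

LCM formula: LCM(a, b) = (a × b) / GCD(a, b)
LCM(4, 19) = (4 × 19) / 1
LCM(4, 19) = 76 / 1
LCM(4, 19) = 76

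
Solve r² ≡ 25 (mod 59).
The square roots of 25 mod 59 are 5 and 54. Verify: 5² = 25 ≡ 25 (mod 59)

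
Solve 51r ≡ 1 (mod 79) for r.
51^(-1) ≡ 31 (mod 79). Verification: 51 × 31 = 1581 ≡ 1 (mod 79)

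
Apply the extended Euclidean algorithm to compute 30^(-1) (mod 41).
Extended GCD: 30(-15) + 41(11) = 1. So 30^(-1) ≡ 26 ≡ 26 (mod 41). Verify: 30 × 26 = 780 ≡ 1 (mod 41)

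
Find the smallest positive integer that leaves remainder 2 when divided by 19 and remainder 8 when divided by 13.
M = 19 × 13 = 247. M₁ = 13, y₁ ≡ 3 (mod 19). M₂ = 19, y₂ ≡ 11 (mod 13). x = 2×13×3 + 8×19×11 ≡ 21 (mod 247). The smallest positive such number is 21.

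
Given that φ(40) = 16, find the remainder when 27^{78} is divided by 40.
By Euler: 27^{16} ≡ 1 (mod 40) since gcd(27, 40) = 1. 78 = 4×16 + 14. So 27^{78} ≡ 27^{14} ≡ 9 (mod 40)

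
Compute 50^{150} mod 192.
64

Using successive squaring:
Binary expansion of 150: 10010110
Powers of 50 mod 192 (each is the square of the previous):
  50^1 ≡ 50 (mod 192)
  50^2 ≡ 50² = 2500 ≡ 4 (mod 192)
  50^4 ≡ 4² = 16 ≡ 16 (mod 192)
  50^8 ≡ 16² = 256 ≡ 64 (mod 192)
  50^16 ≡ 64² = 4096 ≡ 64 (mod 192)
  50^32 ≡ 64² = 4096 ≡ 64 (mod 192)
  50^64 ≡ 64² = 4096 ≡ 64 (mod 192)
  50^128 ≡ 64² = 4096 ≡ 64 (mod 192)
150 = 128 + 16 + 4 + 2, so 50^150 = 50^128 × 50^16 × 50^4 × 50^2 ≡ 64 × 64 × 16 × 4 (mod 192)
Multiplying step by step:
  64 × 64 = 4096 ≡ 64 (mod 192)
  64 × 16 = 1024 ≡ 64 (mod 192)
  64 × 4 = 256 ≡ 64 (mod 192)
Result: 50^150 ≡ 64 (mod 192)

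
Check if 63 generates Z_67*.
p - 1 = 66 has prime divisors 2, 3, 11. Check 63^(66/q) mod 67 for each: 63^(66/2) = 63^33 ≡ 66, 63^(66/3) = 63^22 ≡ 29, 63^(66/11) = 63^6 ≡ 9 (mod 67). None of these is 1, so 63 has order 66 = φ(67), so it is a primitive root mod 67.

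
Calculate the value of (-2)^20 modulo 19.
Using Fermat: (-2)^{18} ≡ 1 (mod 19). 20 ≡ 2 (mod 18). So (-2)^{20} ≡ (-2)^{2} ≡ 4 (mod 19)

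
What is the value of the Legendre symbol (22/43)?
(22/43) = 22^{21} mod 43 = -1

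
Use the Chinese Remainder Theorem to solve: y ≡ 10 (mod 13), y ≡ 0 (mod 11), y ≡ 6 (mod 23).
374

Using the Chinese Remainder Theorem:
M = product of moduli = 3289
For equation 1: M_1 = 253, 253 ≡ 6 (mod 13), inverse of 253 mod 13 is 11 (check: 6 × 11 = 66 ≡ 1 (mod 13))
For equation 2: M_2 = 299, 299 ≡ 2 (mod 11), inverse of 299 mod 11 is 6 (check: 2 × 6 = 12 ≡ 1 (mod 11))
For equation 3: M_3 = 143, 143 ≡ 5 (mod 23), inverse of 143 mod 23 is 14 (check: 5 × 14 = 70 ≡ 1 (mod 23))
Combine: y ≡ Σ r_i×M_i×(M_i⁻¹ mod m_i) = 10×253×11 + 0×299×6 + 6×143×14 = 27830 + 0 + 12012 = 39842
39842 mod 3289 = 374
y ≡ 374 (mod 3289)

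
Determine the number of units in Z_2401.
2058

Prime factorization: 2401 = 7^4
Using the formula φ(n) = n × Π(1 - 1/p) for each prime factor p:
φ(2401) = 2401 × (1 - 1/7)
φ(2401) = 2058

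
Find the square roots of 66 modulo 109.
The square roots of 66 mod 109 are 75 and 34. Verify: 75² = 5625 ≡ 66 (mod 109)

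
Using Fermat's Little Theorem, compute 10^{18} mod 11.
1

By Fermat's Little Theorem, a^(p-1) ≡ 1 (mod p) for prime p and gcd(a, p) = 1
Here p = 11, so 10^10 ≡ 1 (mod 11)
We can reduce the exponent: 18 mod 10 = 8
So 10^18 ≡ 10^8 (mod 11)
Computing: 10^8 mod 11 = 1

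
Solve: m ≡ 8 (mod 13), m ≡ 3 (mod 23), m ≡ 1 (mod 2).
M = 13 × 23 × 2 = 598. M₁ = 46, y₁ ≡ 2 (mod 13). M₂ = 26, y₂ ≡ 8 (mod 23). M₃ = 299, y₃ ≡ 1 (mod 2). m = 8×46×2 + 3×26×8 + 1×299×1 ≡ 463 (mod 598)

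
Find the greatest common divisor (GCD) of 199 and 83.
1

Using the Euclidean algorithm:
199 = 2 × 83 + 33
83 = 2 × 33 + 17
33 = 1 × 17 + 16
17 = 1 × 16 + 1
16 = 16 × 1 + 0

GCD(199, 83) = 1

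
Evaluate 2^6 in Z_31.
6 = 4 + 2 (binary 110). Repeated squaring mod 31: 2^1 ≡ 2; 2^2 ≡ 2² = 4 ≡ 4; 2^4 ≡ 4² = 16 ≡ 16. Multiply: 2^6 = 2^4 × 2^2 ≡ 16 × 4 (mod 31): 16 × 4 = 64 ≡ 2. So 2^6 ≡ 2 (mod 31).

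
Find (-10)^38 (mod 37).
Using Fermat: (-10)^{36} ≡ 1 (mod 37). 38 ≡ 2 (mod 36). So (-10)^{38} ≡ (-10)^{2} ≡ 26 (mod 37)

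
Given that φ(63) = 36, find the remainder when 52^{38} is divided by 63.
By Euler: 52^{36} ≡ 1 (mod 63) since gcd(52, 63) = 1. 38 = 1×36 + 2. So 52^{38} ≡ 52^{2} ≡ 58 (mod 63)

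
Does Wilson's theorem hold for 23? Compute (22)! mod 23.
(22)! mod 23 = 22. Since this equals -1 (mod 23), Wilson confirms 23 is prime.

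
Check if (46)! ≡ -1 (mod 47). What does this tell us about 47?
(46)! mod 47 = 46. Since this equals -1 (mod 47), Wilson confirms 47 is prime.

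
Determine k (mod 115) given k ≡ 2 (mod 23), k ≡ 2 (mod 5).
2

Using the Chinese Remainder Theorem:
M = product of moduli = 115
For equation 1: M_1 = 5, 5 ≡ 5 (mod 23), inverse of 5 mod 23 is 14 (check: 5 × 14 = 70 ≡ 1 (mod 23))
For equation 2: M_2 = 23, 23 ≡ 3 (mod 5), inverse of 23 mod 5 is 2 (check: 3 × 2 = 6 ≡ 1 (mod 5))
Combine: k ≡ Σ r_i×M_i×(M_i⁻¹ mod m_i) = 2×5×14 + 2×23×2 = 140 + 92 = 232
232 mod 115 = 2
k ≡ 2 (mod 115)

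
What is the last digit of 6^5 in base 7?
5 = 4 + 1 (binary 101). Repeated squaring mod 7: 6^1 ≡ 6; 6^2 ≡ 6² = 36 ≡ 1; 6^4 ≡ 1² = 1 ≡ 1. Multiply: 6^5 = 6^4 × 6^1 ≡ 1 × 6 (mod 7): 1 × 6 = 6 ≡ 6. So 6^5 ≡ 6 (mod 7).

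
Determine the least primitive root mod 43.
p - 1 = 42 has prime divisors 2, 3, 7. h is a primitive root mod 43 iff h^(42/q) ≢ 1 (mod 43) for each such q.
h = 2: 2^21 ≡ 42, 2^14 ≡ 1, 2^6 ≡ 21 (mod 43); 2^14 ≡ 1, so not a primitive root.
h = 3: 3^21 ≡ 42, 3^14 ≡ 36, 3^6 ≡ 41 (mod 43); none is 1, so 3 has order 42 and is a primitive root.
The smallest primitive root mod 43 is g = 3.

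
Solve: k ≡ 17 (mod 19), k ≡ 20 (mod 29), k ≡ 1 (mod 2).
M = 19 × 29 × 2 = 1102. M₁ = 58, y₁ ≡ 1 (mod 19). M₂ = 38, y₂ ≡ 13 (mod 29). M₃ = 551, y₃ ≡ 1 (mod 2). k = 17×58×1 + 20×38×13 + 1×551×1 ≡ 397 (mod 1102)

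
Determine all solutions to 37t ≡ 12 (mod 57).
45

Since gcd(37, 57) = 1 divides 12, a solution exists.
Multiply both sides by the inverse of 37 mod 57:
  37^(-1) mod 57 = 37
  x ≡ 37 × 12 ≡ 444 ≡ 45 (mod 57)
Verification: 37 × 45 = 1665 = 29 × 57 + 12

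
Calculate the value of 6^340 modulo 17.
Using Fermat: 6^{16} ≡ 1 (mod 17). 340 ≡ 4 (mod 16). So 6^{340} ≡ 6^{4} ≡ 4 (mod 17)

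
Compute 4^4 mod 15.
4 = 4 (binary 100). Repeated squaring mod 15: 4^1 ≡ 4; 4^2 ≡ 4² = 16 ≡ 1; 4^4 ≡ 1² = 1 ≡ 1. So 4^4 ≡ 1 (mod 15).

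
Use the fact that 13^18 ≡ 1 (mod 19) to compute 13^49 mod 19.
By Fermat: 13^{18} ≡ 1 (mod 19). 49 = 2×18 + 13. So 13^{49} ≡ 13^{13} ≡ 15 (mod 19)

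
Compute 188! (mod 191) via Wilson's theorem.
(190)! = (188)! × (189) × (190) ≡ -1 (mod 191). So (188)! ≡ -1 × [(190)(189)]^(-1) ≡ 95 (mod 191)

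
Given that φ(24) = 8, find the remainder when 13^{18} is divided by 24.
By Euler: 13^{8} ≡ 1 (mod 24) since gcd(13, 24) = 1. 18 = 2×8 + 2. So 13^{18} ≡ 13^{2} ≡ 1 (mod 24)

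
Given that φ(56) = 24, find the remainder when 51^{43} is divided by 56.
By Euler: 51^{24} ≡ 1 (mod 56) since gcd(51, 56) = 1. 43 = 1×24 + 19. So 51^{43} ≡ 51^{19} ≡ 51 (mod 56)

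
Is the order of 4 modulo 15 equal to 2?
Yes, ord_15(4) = 2.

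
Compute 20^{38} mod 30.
10

Using successive squaring:
Binary expansion of 38: 100110
Powers of 20 mod 30 (each is the square of the previous):
  20^1 ≡ 20 (mod 30)
  20^2 ≡ 20² = 400 ≡ 10 (mod 30)
  20^4 ≡ 10² = 100 ≡ 10 (mod 30)
  20^8 ≡ 10² = 100 ≡ 10 (mod 30)
  20^16 ≡ 10² = 100 ≡ 10 (mod 30)
  20^32 ≡ 10² = 100 ≡ 10 (mod 30)
38 = 32 + 4 + 2, so 20^38 = 20^32 × 20^4 × 20^2 ≡ 10 × 10 × 10 (mod 30)
Multiplying step by step:
  10 × 10 = 100 ≡ 10 (mod 30)
  10 × 10 = 100 ≡ 10 (mod 30)
Result: 20^38 ≡ 10 (mod 30)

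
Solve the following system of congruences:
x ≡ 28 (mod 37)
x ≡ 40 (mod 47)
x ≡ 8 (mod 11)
7983

Using the Chinese Remainder Theorem:
M = product of moduli = 19129
For equation 1: M_1 = 517, 517 ≡ 36 (mod 37), inverse of 517 mod 37 is 36 (check: 36 × 36 = 1296 ≡ 1 (mod 37))
For equation 2: M_2 = 407, 407 ≡ 31 (mod 47), inverse of 407 mod 47 is 44 (check: 31 × 44 = 1364 ≡ 1 (mod 47))
For equation 3: M_3 = 1739, 1739 ≡ 1 (mod 11), inverse of 1739 mod 11 is 1 (check: 1 × 1 = 1 ≡ 1 (mod 11))
Combine: x ≡ Σ r_i×M_i×(M_i⁻¹ mod m_i) = 28×517×36 + 40×407×44 + 8×1739×1 = 521136 + 716320 + 13912 = 1251368
1251368 mod 19129 = 7983
x ≡ 7983 (mod 19129)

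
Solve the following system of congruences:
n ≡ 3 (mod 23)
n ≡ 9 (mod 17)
26

Using the Chinese Remainder Theorem:
M = product of moduli = 391
For equation 1: M_1 = 17, 17 ≡ 17 (mod 23), inverse of 17 mod 23 is 19 (check: 17 × 19 = 323 ≡ 1 (mod 23))
For equation 2: M_2 = 23, 23 ≡ 6 (mod 17), inverse of 23 mod 17 is 3 (check: 6 × 3 = 18 ≡ 1 (mod 17))
Combine: n ≡ Σ r_i×M_i×(M_i⁻¹ mod m_i) = 3×17×19 + 9×23×3 = 969 + 621 = 1590
1590 mod 391 = 26
n ≡ 26 (mod 391)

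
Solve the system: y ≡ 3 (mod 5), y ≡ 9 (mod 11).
M = 5 × 11 = 55. M₁ = 11, y₁ ≡ 1 (mod 5). M₂ = 5, y₂ ≡ 9 (mod 11). y = 3×11×1 + 9×5×9 ≡ 53 (mod 55)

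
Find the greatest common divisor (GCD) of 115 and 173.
1

Using the Euclidean algorithm:
115 = 0 × 173 + 115
173 = 1 × 115 + 58
115 = 1 × 58 + 57
58 = 1 × 57 + 1
57 = 57 × 1 + 0

GCD(115, 173) = 1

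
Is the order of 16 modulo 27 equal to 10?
No, the actual order is 9, not 10.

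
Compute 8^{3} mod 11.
6

Using successive squaring:
Binary expansion of 3: 11
Powers of 8 mod 11 (each is the square of the previous):
  8^1 ≡ 8 (mod 11)
  8^2 ≡ 8² = 64 ≡ 9 (mod 11)
3 = 2 + 1, so 8^3 = 8^2 × 8^1 ≡ 9 × 8 (mod 11)
Multiplying step by step:
  9 × 8 = 72 ≡ 6 (mod 11)
Result: 8^3 ≡ 6 (mod 11)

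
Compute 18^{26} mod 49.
30

Using successive squaring:
Binary expansion of 26: 11010
Powers of 18 mod 49 (each is the square of the previous):
  18^1 ≡ 18 (mod 49)
  18^2 ≡ 18² = 324 ≡ 30 (mod 49)
  18^4 ≡ 30² = 900 ≡ 18 (mod 49)
  18^8 ≡ 18² = 324 ≡ 30 (mod 49)
  18^16 ≡ 30² = 900 ≡ 18 (mod 49)
26 = 16 + 8 + 2, so 18^26 = 18^16 × 18^8 × 18^2 ≡ 18 × 30 × 30 (mod 49)
Multiplying step by step:
  18 × 30 = 540 ≡ 1 (mod 49)
  1 × 30 = 30 ≡ 30 (mod 49)
Result: 18^26 ≡ 30 (mod 49)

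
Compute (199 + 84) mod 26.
23

(199 + 84) = 283
283 mod 26 = 23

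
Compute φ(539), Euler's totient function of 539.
420

Prime factorization: 539 = 7^2 × 11
Using the formula φ(n) = n × Π(1 - 1/p) for each prime factor p:
φ(539) = 539 × (1 - 1/7) × (1 - 1/11)
φ(539) = 420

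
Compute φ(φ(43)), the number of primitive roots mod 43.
Number of primitive roots mod 43 = φ(42) = 12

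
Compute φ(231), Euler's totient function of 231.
120

Prime factorization: 231 = 3 × 7 × 11
Using the formula φ(n) = n × Π(1 - 1/p) for each prime factor p:
φ(231) = 231 × (1 - 1/3) × (1 - 1/7) × (1 - 1/11)
φ(231) = 120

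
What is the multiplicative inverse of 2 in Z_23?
12

Using Extended Euclidean Algorithm:
gcd(2, 23) = 1
Bezout coefficients: 2 × -11 + 23 × 1 = 1
So 2 × -11 ≡ 1 (mod 23)
The inverse is -11 mod 23 = 12
Verification: 2 × 12 = 24 = 1 × 23 + 1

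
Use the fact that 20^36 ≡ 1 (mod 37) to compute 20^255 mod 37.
By Fermat: 20^{36} ≡ 1 (mod 37). 255 ≡ 3 (mod 36). So 20^{255} ≡ 20^{3} ≡ 8 (mod 37)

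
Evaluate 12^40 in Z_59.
Using repeated squaring. 40 = 32 + 8 (binary 101000). Repeated squaring mod 59: 12^1 ≡ 12; 12^2 ≡ 12² = 144 ≡ 26; 12^4 ≡ 26² = 676 ≡ 27; 12^8 ≡ 27² = 729 ≡ 21; 12^16 ≡ 21² = 441 ≡ 28; 12^32 ≡ 28² = 784 ≡ 17. Multiply: 12^40 = 12^32 × 12^8 ≡ 17 × 21 (mod 59): 17 × 21 = 357 ≡ 3. So 12^40 ≡ 3 (mod 59).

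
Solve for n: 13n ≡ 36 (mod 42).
6

Since gcd(13, 42) = 1 divides 36, a solution exists.
Multiply both sides by the inverse of 13 mod 42:
  13^(-1) mod 42 = 13
  x ≡ 13 × 36 ≡ 468 ≡ 6 (mod 42)
Verification: 13 × 6 = 78 = 1 × 42 + 36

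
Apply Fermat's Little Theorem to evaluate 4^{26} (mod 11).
4

By Fermat's Little Theorem, a^(p-1) ≡ 1 (mod p) for prime p and gcd(a, p) = 1
Here p = 11, so 4^10 ≡ 1 (mod 11)
We can reduce the exponent: 26 mod 10 = 6
So 4^26 ≡ 4^6 (mod 11)
Computing: 4^6 mod 11 = 4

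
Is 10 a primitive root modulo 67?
No

To verify, check if 10^(66/q) ≢ 1 (mod 67) for each prime divisor q of 66
Divisors of 66 = 66: [1, 2, 3, 6, 11, 22, 33, 66]
  10^(66/11) = 10^6 ≡ 25 (mod 67)
  10^(66/2) = 10^33 ≡ 1 (mod 67)
  10^(66/3) = 10^22 ≡ 37 (mod 67)
Conclusion: 10 is not a primitive root modulo 67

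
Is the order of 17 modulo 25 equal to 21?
No, the actual order is 20, not 21.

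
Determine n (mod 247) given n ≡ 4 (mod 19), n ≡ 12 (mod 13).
194

Using the Chinese Remainder Theorem:
M = product of moduli = 247
For equation 1: M_1 = 13, 13 ≡ 13 (mod 19), inverse of 13 mod 19 is 3 (check: 13 × 3 = 39 ≡ 1 (mod 19))
For equation 2: M_2 = 19, 19 ≡ 6 (mod 13), inverse of 19 mod 13 is 11 (check: 6 × 11 = 66 ≡ 1 (mod 13))
Combine: n ≡ Σ r_i×M_i×(M_i⁻¹ mod m_i) = 4×13×3 + 12×19×11 = 156 + 2508 = 2664
2664 mod 247 = 194
n ≡ 194 (mod 247)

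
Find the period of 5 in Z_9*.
Powers of 5 mod 9: 5^1≡5, 5^2≡7, 5^3≡8, 5^4≡4, 5^5≡2, 5^6≡1. Order = 6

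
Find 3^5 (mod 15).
5 = 4 + 1 (binary 101). Repeated squaring mod 15: 3^1 ≡ 3; 3^2 ≡ 3² = 9 ≡ 9; 3^4 ≡ 9² = 81 ≡ 6. Multiply: 3^5 = 3^4 × 3^1 ≡ 6 × 3 (mod 15): 6 × 3 = 18 ≡ 3. So 3^5 ≡ 3 (mod 15).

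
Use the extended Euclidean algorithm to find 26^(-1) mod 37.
Extended GCD: 26(10) + 37(-7) = 1. So 26^(-1) ≡ 10 ≡ 10 (mod 37). Verify: 26 × 10 = 260 ≡ 1 (mod 37)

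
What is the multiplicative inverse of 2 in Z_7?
4

Using Extended Euclidean Algorithm:
gcd(2, 7) = 1
Bezout coefficients: 2 × -3 + 7 × 1 = 1
So 2 × -3 ≡ 1 (mod 7)
The inverse is -3 mod 7 = 4
Verification: 2 × 4 = 8 = 1 × 7 + 1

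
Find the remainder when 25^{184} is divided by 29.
By Fermat: 25^{28} ≡ 1 (mod 29). 184 = 6×28 + 16. So 25^{184} ≡ 25^{16} ≡ 16 (mod 29)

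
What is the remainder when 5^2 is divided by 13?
2 = 2 (binary 10). Repeated squaring mod 13: 5^1 ≡ 5; 5^2 ≡ 5² = 25 ≡ 12. So 5^2 ≡ 12 (mod 13).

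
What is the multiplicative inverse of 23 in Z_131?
23^(-1) ≡ 57 (mod 131). Verification: 23 × 57 = 1311 ≡ 1 (mod 131)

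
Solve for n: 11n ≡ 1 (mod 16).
3

Since gcd(11, 16) = 1 divides 1, a solution exists.
Multiply both sides by the inverse of 11 mod 16:
  11^(-1) mod 16 = 3
  x ≡ 3 × 1 ≡ 3 ≡ 3 (mod 16)
Verification: 11 × 3 = 33 = 2 × 16 + 1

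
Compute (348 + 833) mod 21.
5

(348 + 833) = 1181
1181 mod 21 = 5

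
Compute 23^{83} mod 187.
12

Using successive squaring:
Binary expansion of 83: 1010011
Powers of 23 mod 187 (each is the square of the previous):
  23^1 ≡ 23 (mod 187)
  23^2 ≡ 23² = 529 ≡ 155 (mod 187)
  23^4 ≡ 155² = 24025 ≡ 89 (mod 187)
  23^8 ≡ 89² = 7921 ≡ 67 (mod 187)
  23^16 ≡ 67² = 4489 ≡ 1 (mod 187)
  23^32 ≡ 1² = 1 ≡ 1 (mod 187)
  23^64 ≡ 1² = 1 ≡ 1 (mod 187)
83 = 64 + 16 + 2 + 1, so 23^83 = 23^64 × 23^16 × 23^2 × 23^1 ≡ 1 × 1 × 155 × 23 (mod 187)
Multiplying step by step:
  1 × 1 = 1 ≡ 1 (mod 187)
  1 × 155 = 155 ≡ 155 (mod 187)
  155 × 23 = 3565 ≡ 12 (mod 187)
Result: 23^83 ≡ 12 (mod 187)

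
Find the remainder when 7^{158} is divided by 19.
By Fermat: 7^{18} ≡ 1 (mod 19). 158 = 8×18 + 14. So 7^{158} ≡ 7^{14} ≡ 11 (mod 19)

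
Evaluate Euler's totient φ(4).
2

Prime factorization: 4 = 2^2
Using the formula φ(n) = n × Π(1 - 1/p) for each prime factor p:
φ(4) = 4 × (1 - 1/2)
φ(4) = 2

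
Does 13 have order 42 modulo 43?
p - 1 = 42 has prime divisors 2, 3, 7. Check 13^(42/q) mod 43 for each: 13^(42/2) = 13^21 ≡ 1, 13^(42/3) = 13^14 ≡ 6, 13^(42/7) = 13^6 ≡ 16 (mod 43). Since 13^21 ≡ 1 (mod 43), the order of 13 divides 21 (in fact the order is 21) ≠ 42, so it is not a primitive root.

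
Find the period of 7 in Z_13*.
Powers of 7 mod 13: 7^1≡7, 7^2≡10, 7^3≡5, 7^4≡9, 7^5≡11, 7^6≡12, 7^7≡6, 7^8≡3, 7^9≡8, 7^10≡4, 7^11≡2, 7^12≡1. Order = 12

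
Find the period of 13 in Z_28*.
Powers of 13 mod 28: 13^1≡13, 13^2≡1. Order = 2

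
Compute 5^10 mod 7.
10 = 8 + 2 (binary 1010). Repeated squaring mod 7: 5^1 ≡ 5; 5^2 ≡ 5² = 25 ≡ 4; 5^4 ≡ 4² = 16 ≡ 2; 5^8 ≡ 2² = 4 ≡ 4. Multiply: 5^10 = 5^8 × 5^2 ≡ 4 × 4 (mod 7): 4 × 4 = 16 ≡ 2. So 5^10 ≡ 2 (mod 7).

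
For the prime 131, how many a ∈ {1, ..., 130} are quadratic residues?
For prime 131, there are (p-1)/2 = (131-1)/2 = 65 quadratic residues (excluding 0).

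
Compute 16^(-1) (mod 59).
16^(-1) ≡ 48 (mod 59). Verification: 16 × 48 = 768 ≡ 1 (mod 59)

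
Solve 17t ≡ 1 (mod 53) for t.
17^(-1) ≡ 25 (mod 53). Verification: 17 × 25 = 425 ≡ 1 (mod 53)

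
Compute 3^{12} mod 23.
3

Using successive squaring:
Binary expansion of 12: 1100
Powers of 3 mod 23 (each is the square of the previous):
  3^1 ≡ 3 (mod 23)
  3^2 ≡ 3² = 9 ≡ 9 (mod 23)
  3^4 ≡ 9² = 81 ≡ 12 (mod 23)
  3^8 ≡ 12² = 144 ≡ 6 (mod 23)
12 = 8 + 4, so 3^12 = 3^8 × 3^4 ≡ 6 × 12 (mod 23)
Multiplying step by step:
  6 × 12 = 72 ≡ 3 (mod 23)
Result: 3^12 ≡ 3 (mod 23)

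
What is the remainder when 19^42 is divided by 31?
Using Fermat: 19^{30} ≡ 1 (mod 31). 42 ≡ 12 (mod 30). So 19^{42} ≡ 19^{12} ≡ 4 (mod 31)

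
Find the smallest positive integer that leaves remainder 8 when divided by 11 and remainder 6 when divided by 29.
M = 11 × 29 = 319. M₁ = 29, y₁ ≡ 8 (mod 11). M₂ = 11, y₂ ≡ 8 (mod 29). k = 8×29×8 + 6×11×8 ≡ 151 (mod 319). The smallest positive such number is 151.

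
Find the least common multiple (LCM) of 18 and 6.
18

First find GCD(18, 6) using the Euclidean algorithm:
18 = 3 × 6 + 0
GCD(18, 6) = 6

LCM formula: LCM(a, b) = (a × b) / GCD(a, b)
LCM(18, 6) = (18 × 6) / 6
LCM(18, 6) = 108 / 6
LCM(18, 6) = 18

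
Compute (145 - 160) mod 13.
11

(145 - 160) = -15
-15 mod 13 = 11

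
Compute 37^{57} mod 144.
37

Using successive squaring:
Binary expansion of 57: 111001
Powers of 37 mod 144 (each is the square of the previous):
  37^1 ≡ 37 (mod 144)
  37^2 ≡ 37² = 1369 ≡ 73 (mod 144)
  37^4 ≡ 73² = 5329 ≡ 1 (mod 144)
  37^8 ≡ 1² = 1 ≡ 1 (mod 144)
  37^16 ≡ 1² = 1 ≡ 1 (mod 144)
  37^32 ≡ 1² = 1 ≡ 1 (mod 144)
57 = 32 + 16 + 8 + 1, so 37^57 = 37^32 × 37^16 × 37^8 × 37^1 ≡ 1 × 1 × 1 × 37 (mod 144)
Multiplying step by step:
  1 × 1 = 1 ≡ 1 (mod 144)
  1 × 1 = 1 ≡ 1 (mod 144)
  1 × 37 = 37 ≡ 37 (mod 144)
Result: 37^57 ≡ 37 (mod 144)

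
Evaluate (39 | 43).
(39/43) = 39^{21} mod 43 = -1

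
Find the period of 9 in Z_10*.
Powers of 9 mod 10: 9^1≡9, 9^2≡1. Order = 2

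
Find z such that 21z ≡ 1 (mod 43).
21^(-1) ≡ 41 (mod 43). Verification: 21 × 41 = 861 ≡ 1 (mod 43)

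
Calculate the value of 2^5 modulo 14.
5 = 4 + 1 (binary 101). Repeated squaring mod 14: 2^1 ≡ 2; 2^2 ≡ 2² = 4 ≡ 4; 2^4 ≡ 4² = 16 ≡ 2. Multiply: 2^5 = 2^4 × 2^1 ≡ 2 × 2 (mod 14): 2 × 2 = 4 ≡ 4. So 2^5 ≡ 4 (mod 14).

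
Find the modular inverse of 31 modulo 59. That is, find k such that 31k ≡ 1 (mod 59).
40

Using Extended Euclidean Algorithm:
gcd(31, 59) = 1
Bezout coefficients: 31 × -19 + 59 × 10 = 1
So 31 × -19 ≡ 1 (mod 59)
The inverse is -19 mod 59 = 40
Verification: 31 × 40 = 1240 = 21 × 59 + 1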